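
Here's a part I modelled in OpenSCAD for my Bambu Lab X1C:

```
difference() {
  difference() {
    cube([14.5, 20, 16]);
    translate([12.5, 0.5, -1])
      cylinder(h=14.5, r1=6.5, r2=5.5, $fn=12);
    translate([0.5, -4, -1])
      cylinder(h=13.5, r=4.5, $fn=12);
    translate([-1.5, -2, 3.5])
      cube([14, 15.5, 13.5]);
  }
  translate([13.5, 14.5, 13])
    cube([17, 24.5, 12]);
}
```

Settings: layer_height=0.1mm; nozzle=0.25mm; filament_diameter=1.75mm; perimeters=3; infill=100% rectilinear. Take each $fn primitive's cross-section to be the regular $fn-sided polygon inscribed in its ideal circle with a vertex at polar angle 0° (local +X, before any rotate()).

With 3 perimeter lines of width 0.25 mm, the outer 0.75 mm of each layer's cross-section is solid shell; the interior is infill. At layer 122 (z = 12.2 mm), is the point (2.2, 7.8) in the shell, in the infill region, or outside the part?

At z = 12.2 mm: the cube (footprint 14.5×20) is included at this height; the cone at (12.5, 0.5): at t=0.910 of its height the radius interpolates to r₁+(r₂−r₁)t = 5.590, giving a regular 12-gon of that circumradius; the cylinder at (0.5, -4): section is a regular 12-gon, circumradius r=4.5; the 14×15.5 cube at (-1.5, -2) contributes its full rectangle; Taking the first minus the rest: starting from the 14.5×20 cube, the cone at (12.5, 0.5) partially overlaps it — only the 37.84 mm² overlap (of its 93.73 mm²) is removed, clipping the outline; the r=4.5 cylinder at (0.5, -4) partially overlaps it — only the 0.68 mm² overlap (of its 60.75 mm²) is removed, clipping the outline; the 14×15.5 cube at (-1.5, -2) partially overlaps it — only the 141.87 mm² overlap (of its 217.00 mm²) is removed, clipping the outline — 1 connected region; the cube at (13.5, 14.5) does not reach this height (z outside [13, 25]); After the difference (first − rest): none of the subtracted shapes is present at this height, so the result so far is unchanged — 1 connected region. Overall, the cross-section is a single solid region. The nearest boundary edge runs (12.50, 13.50)→(0.00, 13.50); distance from the point to it = 5.70 mm. The point is not inside any of the regions above, so it lies outside the cross-section (5.70 mm from the nearest boundary).

outside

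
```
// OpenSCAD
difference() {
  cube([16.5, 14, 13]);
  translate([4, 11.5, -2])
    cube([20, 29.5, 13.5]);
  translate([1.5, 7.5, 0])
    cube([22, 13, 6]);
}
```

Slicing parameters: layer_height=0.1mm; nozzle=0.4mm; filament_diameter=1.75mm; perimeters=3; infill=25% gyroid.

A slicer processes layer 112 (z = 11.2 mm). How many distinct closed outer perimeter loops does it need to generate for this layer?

1

At z = 11.2 mm: the 16.5×14 cube contributes its full rectangle; the cube at (4, 11.5) (footprint 20×29.5) is included at this height; the cube at (1.5, 7.5) is not intersected at this z (z outside [0, 6]); Taking the first minus the rest: starting from the 16.5×14 cube, the 20×29.5 cube at (4, 11.5) partially overlaps it — only the 31.25 mm² overlap (of its 590.00 mm²) is removed, clipping the outline — 1 connected region. The result has 1 disconnected region.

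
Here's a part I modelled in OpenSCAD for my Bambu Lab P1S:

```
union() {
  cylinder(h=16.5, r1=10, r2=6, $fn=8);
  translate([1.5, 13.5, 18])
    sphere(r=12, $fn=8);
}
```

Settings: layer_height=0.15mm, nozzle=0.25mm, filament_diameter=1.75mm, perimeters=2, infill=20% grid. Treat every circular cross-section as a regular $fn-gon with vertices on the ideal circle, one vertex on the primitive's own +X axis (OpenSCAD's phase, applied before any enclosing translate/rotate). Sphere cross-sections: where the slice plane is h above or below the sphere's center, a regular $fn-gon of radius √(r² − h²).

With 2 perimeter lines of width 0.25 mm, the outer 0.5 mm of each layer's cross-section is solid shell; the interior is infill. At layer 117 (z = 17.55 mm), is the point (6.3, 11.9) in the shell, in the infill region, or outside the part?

At z = 17.55 mm: the cone does not reach this height (z outside [0, 16.5]); the r=12 sphere at (1.5, 13.5) contributes a regular 8-gon of circumradius √(12²−0.45²) = 11.992; Combining (union): only the r=12 sphere at (1.5, 13.5) is present, so the union is just that shape — 1 connected region. Overall, the cross-section is a single solid region. The nearest boundary edge runs (9.98, 5.02)→(13.49, 13.50); distance from the point to it = 6.03 mm. The point is inside the cross-section and 6.03 mm from the nearest boundary — more than the 0.5 mm shell width (2 × 0.25), so it's in the infill interior.

infill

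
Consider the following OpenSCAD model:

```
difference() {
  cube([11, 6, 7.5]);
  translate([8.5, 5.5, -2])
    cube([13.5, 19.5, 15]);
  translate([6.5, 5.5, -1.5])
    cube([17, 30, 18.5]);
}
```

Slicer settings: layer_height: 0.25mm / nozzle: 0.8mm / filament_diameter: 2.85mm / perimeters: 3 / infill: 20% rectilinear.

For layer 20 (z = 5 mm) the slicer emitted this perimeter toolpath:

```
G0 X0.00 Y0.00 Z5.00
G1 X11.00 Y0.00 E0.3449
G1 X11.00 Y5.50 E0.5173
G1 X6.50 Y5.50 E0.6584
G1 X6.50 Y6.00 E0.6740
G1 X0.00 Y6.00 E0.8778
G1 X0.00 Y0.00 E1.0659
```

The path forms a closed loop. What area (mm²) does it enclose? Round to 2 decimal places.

63.75 mm²

Apply the shoelace formula to the sequence of (X, Y) vertices; enclosed area = 63.75 mm².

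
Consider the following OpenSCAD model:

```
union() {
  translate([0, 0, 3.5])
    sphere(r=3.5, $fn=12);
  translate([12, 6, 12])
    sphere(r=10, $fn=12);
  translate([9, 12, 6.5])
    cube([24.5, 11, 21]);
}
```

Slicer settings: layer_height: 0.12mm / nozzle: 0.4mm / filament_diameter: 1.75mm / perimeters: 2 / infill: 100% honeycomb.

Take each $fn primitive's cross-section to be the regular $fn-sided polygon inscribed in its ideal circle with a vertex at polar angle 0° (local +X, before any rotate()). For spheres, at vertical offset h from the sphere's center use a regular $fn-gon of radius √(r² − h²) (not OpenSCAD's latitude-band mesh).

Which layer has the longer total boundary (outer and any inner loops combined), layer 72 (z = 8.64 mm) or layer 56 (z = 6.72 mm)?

Layer 72 (z = 8.64): the sphere does not reach this height (|z−center|=5.140 > r=3.5); the r=10 sphere at (12, 6) contributes a regular 12-gon of circumradius √(10²−3.36²) = 9.419 (perimeter = 2·12·9.419·sin(180°/12) = 58.51 mm); the cube at (9, 12) is present — its section is the full 24.5×11 rectangle (perimeter 71.00 mm); Merging all regions: the regions partially overlap (shared area 24.50 mm²), so the edge portions inside another operand are dropped and the merged outline is re-measured after clipping — boundary = 105.99 mm. So its perimeter = 105.99 mm. Layer 56 (z = 6.72): the r=3.5 sphere slices to a regular 12-gon of circumradius 1.372 (√(r²−h²) with h=3.22 from center) (perimeter = 2·12·1.372·sin(180°/12) = 8.52 mm); the sphere at (12, 6): section is a regular 12-gon, circumradius = √(r²−h²) = √(10²−5.28²) = 8.492 (perimeter = 2·12·8.492·sin(180°/12) = 52.75 mm); the cube at (9, 12) (footprint 24.5×11) is included at this height (perimeter 71.00 mm); Merging all regions: the regions partially overlap (shared area 15.36 mm²), so the edge portions inside another operand are dropped and the merged outline is re-measured after clipping — boundary = 112.57 mm. So its perimeter = 112.57 mm. Layer 56 is larger (112.57 vs 105.99 mm).

layer 56 (z = 6.72 mm)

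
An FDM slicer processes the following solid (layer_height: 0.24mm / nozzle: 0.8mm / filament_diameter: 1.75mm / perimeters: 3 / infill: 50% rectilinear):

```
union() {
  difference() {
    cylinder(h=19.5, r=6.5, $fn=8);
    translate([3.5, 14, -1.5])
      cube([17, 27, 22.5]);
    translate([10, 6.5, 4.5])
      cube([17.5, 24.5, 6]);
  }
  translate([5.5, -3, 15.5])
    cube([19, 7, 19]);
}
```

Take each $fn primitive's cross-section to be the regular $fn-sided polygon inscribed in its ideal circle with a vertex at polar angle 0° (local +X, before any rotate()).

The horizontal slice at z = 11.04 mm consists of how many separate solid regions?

1

At z = 11.04 mm: the r=6.5 cylinder gives a regular 8-gon of circumradius 6.5 (constant along its height); the cube at (3.5, 14) is present — its section is the full 17×27 rectangle; the cube at (10, 6.5) is not intersected at this z (z outside [4.5, 10.5]); Subtracting the remaining from the first: starting from the r=6.5 cylinder, the 17×27 cube at (3.5, 14) misses the remaining region (no effect) — 1 connected region; the cube at (5.5, -3) is not intersected at this z (z outside [15.5, 34.5]); Combining (union): only that combined region is present, so the union is just that shape — 1 connected region. The result has 1 disconnected region.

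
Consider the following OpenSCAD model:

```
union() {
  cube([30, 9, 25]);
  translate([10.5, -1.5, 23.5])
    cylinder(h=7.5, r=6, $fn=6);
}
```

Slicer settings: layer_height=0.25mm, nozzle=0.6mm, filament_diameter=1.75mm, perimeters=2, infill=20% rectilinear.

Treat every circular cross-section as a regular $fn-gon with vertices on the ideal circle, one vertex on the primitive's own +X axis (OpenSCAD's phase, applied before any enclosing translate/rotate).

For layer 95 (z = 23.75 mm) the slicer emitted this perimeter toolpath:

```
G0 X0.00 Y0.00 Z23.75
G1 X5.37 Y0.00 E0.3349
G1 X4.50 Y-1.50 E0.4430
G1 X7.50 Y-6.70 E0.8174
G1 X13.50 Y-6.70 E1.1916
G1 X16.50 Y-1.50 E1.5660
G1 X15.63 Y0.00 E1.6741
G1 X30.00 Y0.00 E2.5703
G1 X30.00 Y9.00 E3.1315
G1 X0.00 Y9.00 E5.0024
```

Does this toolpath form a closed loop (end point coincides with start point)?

Start point (G0): (0.00, 0.00). End point (last G1): the path does not return to the start — open.

no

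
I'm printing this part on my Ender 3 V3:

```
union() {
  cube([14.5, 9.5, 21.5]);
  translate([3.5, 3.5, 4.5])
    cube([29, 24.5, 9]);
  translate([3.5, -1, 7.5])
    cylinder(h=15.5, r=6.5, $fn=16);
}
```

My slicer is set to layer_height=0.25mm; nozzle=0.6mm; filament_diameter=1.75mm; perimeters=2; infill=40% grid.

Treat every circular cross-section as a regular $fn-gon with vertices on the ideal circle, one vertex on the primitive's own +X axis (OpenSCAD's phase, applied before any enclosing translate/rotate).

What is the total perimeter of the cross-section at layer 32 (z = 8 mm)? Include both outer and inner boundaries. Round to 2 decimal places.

At z = 8 mm: the cube (footprint 14.5×9.5) is included at this height (perimeter 48.00 mm); the cube at (3.5, 3.5) (footprint 29×24.5) is included at this height (perimeter 107.00 mm); the cylinder at (3.5, -1): section is a regular 16-gon, circumradius r=6.5 (perimeter = 2·16·6.500·sin(180°/16) = 40.58 mm); Taking the union: the regions partially overlap (shared area 109.73 mm²), so the edge portions inside another operand are dropped and the merged outline is re-measured after clipping — boundary = 134.57 mm. Overall, the cross-section is a single solid region. Total boundary length (outer) = 134.57 mm.

134.57 mm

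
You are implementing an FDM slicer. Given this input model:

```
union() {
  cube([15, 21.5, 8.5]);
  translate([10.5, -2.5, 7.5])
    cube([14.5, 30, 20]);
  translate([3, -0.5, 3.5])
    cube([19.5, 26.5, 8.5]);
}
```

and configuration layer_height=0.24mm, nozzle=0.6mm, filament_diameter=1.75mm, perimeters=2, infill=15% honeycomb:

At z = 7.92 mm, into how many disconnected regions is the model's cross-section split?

1

At z = 7.92 mm: the cube is present — its section is the full 15×21.5 rectangle; the cube at (10.5, -2.5) (footprint 14.5×30) is included at this height; the 19.5×26.5 cube at (3, -0.5) contributes its full rectangle; Combining (union): the regions partially overlap (shared area 576.00 mm²), so overlapping operands fuse into one piece — 1 connected region. The result has 1 disconnected region.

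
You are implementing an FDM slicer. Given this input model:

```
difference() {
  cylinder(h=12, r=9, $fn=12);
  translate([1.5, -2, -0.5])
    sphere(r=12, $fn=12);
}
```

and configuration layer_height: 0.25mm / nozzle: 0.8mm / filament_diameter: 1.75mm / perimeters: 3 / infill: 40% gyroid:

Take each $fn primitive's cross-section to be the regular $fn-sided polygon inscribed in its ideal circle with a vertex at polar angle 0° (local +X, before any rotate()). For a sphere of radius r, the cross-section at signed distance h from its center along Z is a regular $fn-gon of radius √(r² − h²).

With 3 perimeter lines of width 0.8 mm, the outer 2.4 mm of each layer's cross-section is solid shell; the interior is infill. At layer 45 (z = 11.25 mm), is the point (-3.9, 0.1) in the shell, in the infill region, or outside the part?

At z = 11.25 mm: the cylinder: section is a regular 12-gon, circumradius r=9; the sphere at (1.5, -2): section is a regular 12-gon, circumradius = √(r²−h²) = √(12²−11.75²) = 2.437; Taking the first minus the rest: starting from the r=9 cylinder, the r=12 sphere at (1.5, -2) lies wholly inside it (removes its full 17.81 mm² and its 15.14 mm outline becomes a hole wall) — 1 connected region with 1 hole. Overall, the cross-section is one region with 1 hole. The nearest boundary edge runs (0.28, 0.11)→(-0.61, -0.78); distance from the point to it = 3.41 mm. The point is inside the cross-section and 3.41 mm from the nearest boundary — more than the 2.4 mm shell width (3 × 0.8), so it's in the infill interior.

infill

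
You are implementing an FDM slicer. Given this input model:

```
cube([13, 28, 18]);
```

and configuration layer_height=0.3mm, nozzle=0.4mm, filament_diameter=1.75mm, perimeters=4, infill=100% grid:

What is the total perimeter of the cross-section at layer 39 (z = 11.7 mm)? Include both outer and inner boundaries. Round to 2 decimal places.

82.00 mm

At z = 11.7 mm: the 13×28 cube contributes its full rectangle (perimeter 82.00 mm). Overall, the cross-section is a single solid region. Total boundary length (outer) = 82.00 mm.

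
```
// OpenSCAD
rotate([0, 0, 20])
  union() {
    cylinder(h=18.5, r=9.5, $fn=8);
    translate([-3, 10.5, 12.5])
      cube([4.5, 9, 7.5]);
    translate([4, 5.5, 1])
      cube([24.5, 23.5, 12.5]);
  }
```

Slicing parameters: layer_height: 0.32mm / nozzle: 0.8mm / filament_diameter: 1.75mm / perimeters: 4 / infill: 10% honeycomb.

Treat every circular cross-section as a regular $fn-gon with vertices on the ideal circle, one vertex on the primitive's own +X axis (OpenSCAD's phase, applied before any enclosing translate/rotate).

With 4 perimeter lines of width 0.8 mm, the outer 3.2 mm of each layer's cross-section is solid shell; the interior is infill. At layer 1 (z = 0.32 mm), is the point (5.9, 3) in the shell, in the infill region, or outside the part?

At z = 0.32 mm: the r=9.5 cylinder contributes a regular 8-gon of circumradius 9.5; the cube at (-3, 10.5) is absent (z outside [12.5, 20]); the cube at (4, 5.5) is not intersected at this z (z outside [1, 13.5]); Taking the union: only the r=9.5 cylinder is present, so the union is just that shape — 1 connected region; (rotated 20° about Z; rotation is an isometry so areas/perimeters/island counts are preserved). Overall, the cross-section is a single solid region. Undo the 20° rotation: the query point maps to (6.570, 0.801) in the un-rotated model frame. The nearest boundary edge runs (9.50, 0.00)→(6.72, 6.72); distance from the point to it = 2.40 mm. The point is inside the cross-section, 2.40 mm from the nearest boundary — within the 3.2 mm shell band (4 × 0.8).

shell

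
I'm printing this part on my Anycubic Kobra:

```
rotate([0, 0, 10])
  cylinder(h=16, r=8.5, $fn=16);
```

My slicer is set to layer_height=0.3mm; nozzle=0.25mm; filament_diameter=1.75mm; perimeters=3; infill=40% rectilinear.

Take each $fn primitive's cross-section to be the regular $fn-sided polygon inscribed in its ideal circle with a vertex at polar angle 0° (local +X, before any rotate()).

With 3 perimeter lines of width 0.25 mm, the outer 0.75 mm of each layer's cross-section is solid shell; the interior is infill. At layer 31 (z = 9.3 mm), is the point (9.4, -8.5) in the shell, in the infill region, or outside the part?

At z = 9.3 mm: the cylinder: section is a regular 16-gon, circumradius r=8.5; (whole slice rotated 10° about Z — lengths, areas and connectivity unchanged). Overall, the cross-section is a single solid region. Undo the 10° rotation: the query point maps to (7.781, -10.003) in the un-rotated model frame. The nearest boundary edge runs (3.25, -7.85)→(6.01, -6.01); distance from the point to it = 4.30 mm. The point is not inside any of the regions above, so it lies outside the cross-section (4.30 mm from the nearest boundary).

outside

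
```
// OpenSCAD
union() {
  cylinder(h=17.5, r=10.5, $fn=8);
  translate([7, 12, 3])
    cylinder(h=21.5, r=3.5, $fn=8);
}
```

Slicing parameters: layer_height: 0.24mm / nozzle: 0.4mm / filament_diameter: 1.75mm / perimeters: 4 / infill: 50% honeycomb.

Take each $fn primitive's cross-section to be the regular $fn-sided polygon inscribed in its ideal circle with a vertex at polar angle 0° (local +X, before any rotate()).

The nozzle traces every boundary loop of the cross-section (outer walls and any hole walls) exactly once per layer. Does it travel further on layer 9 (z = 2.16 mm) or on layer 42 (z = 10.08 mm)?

layer 42 (z = 10.08 mm)

Layer 9 (z = 2.16): the cylinder: section is a regular 8-gon, circumradius r=10.5 (perimeter = 2·8·10.500·sin(180°/8) = 64.29 mm); the cylinder at (7, 12) does not reach this height (z outside [3, 24.5]); Merging all regions: only the r=10.5 cylinder is present, so the union is just that shape — boundary = 64.29 mm. So its perimeter = 64.29 mm. Layer 42 (z = 10.08): the r=10.5 cylinder contributes a regular 8-gon of circumradius 10.5 (perimeter = 2·8·10.500·sin(180°/8) = 64.29 mm); the r=3.5 cylinder at (7, 12) gives a regular 8-gon of circumradius 3.5 (constant along its height) (perimeter = 2·8·3.500·sin(180°/8) = 21.43 mm); Merging all regions: the 2 present regions are separate (no shared area or edge), so areas and boundary lengths simply add and each stays a separate island — boundary = 85.72 mm. So its perimeter = 85.72 mm. Layer 42 is larger (85.72 vs 64.29 mm).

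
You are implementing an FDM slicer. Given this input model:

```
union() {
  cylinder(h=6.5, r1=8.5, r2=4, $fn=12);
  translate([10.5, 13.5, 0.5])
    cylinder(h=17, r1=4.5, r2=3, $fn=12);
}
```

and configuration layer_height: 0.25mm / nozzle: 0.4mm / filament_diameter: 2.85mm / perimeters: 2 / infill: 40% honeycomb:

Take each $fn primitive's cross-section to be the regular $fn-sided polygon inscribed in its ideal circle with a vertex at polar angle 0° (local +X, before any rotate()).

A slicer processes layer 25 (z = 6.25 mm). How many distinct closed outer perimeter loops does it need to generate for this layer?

At z = 6.25 mm: the cone: at t=0.962 of its height the radius interpolates to r₁+(r₂−r₁)t = 4.173, giving a regular 12-gon of that circumradius; the cone at (10.5, 13.5) contributes a regular 12-gon of circumradius 3.993 (interpolated between r1=4.5 and r2=3 at t=0.338); Combining (union): the 2 present regions are separate (no shared area or edge), so areas and boundary lengths simply add and each stays a separate island — 2 connected regions. The result has 2 disconnected regions.

2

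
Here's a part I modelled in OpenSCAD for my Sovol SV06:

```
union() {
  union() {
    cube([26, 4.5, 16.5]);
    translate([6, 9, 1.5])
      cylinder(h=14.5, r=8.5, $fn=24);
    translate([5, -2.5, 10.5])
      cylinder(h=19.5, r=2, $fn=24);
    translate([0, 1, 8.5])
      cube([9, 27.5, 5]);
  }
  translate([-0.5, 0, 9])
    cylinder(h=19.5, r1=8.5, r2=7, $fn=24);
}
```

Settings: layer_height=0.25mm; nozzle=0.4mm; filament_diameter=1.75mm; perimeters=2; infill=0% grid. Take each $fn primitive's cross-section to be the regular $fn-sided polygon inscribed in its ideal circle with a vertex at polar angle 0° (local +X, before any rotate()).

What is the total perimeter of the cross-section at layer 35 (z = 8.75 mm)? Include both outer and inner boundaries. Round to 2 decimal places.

At z = 8.75 mm: the cube is present — its section is the full 26×4.5 rectangle (perimeter 61.00 mm); the r=8.5 cylinder at (6, 9) contributes a regular 24-gon of circumradius 8.5 (perimeter = 2·24·8.500·sin(180°/24) = 53.25 mm); the cylinder at (5, -2.5) does not reach this height (z outside [10.5, 30]); the 9×27.5 cube at (0, 1) contributes its full rectangle (perimeter 73.00 mm); Combining (union): the regions partially overlap (shared area 181.86 mm²), so the edge portions inside another operand are dropped and the merged outline is re-measured after clipping — boundary = 108.74 mm; the cone at (-0.5, 0) is not intersected at this z (z outside [9, 28.5]); Taking the union: only the result so far is present, so the union is just that shape — boundary = 108.74 mm. Overall, the cross-section is a single solid region. Total boundary length (outer) = 108.74 mm.

108.74 mm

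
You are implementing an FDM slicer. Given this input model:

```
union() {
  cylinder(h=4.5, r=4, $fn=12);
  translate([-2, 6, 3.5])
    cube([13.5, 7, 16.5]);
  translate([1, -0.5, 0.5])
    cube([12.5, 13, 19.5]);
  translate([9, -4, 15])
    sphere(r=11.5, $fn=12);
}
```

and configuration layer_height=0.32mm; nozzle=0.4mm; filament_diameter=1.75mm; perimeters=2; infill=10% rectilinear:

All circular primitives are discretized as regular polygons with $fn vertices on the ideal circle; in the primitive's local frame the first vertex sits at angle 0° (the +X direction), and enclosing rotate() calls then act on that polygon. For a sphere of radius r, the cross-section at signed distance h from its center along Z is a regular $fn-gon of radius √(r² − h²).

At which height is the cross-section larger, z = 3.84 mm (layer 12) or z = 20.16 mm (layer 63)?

layer 63 (z = 20.16 mm)

Layer 12 (z = 3.84): the r=4 cylinder gives a regular 12-gon of circumradius 4 (constant along its height) (area = (12/2)·4.000²·sin(360°/12) = 48.00 mm²); the cube at (-2, 6) (footprint 13.5×7) is included at this height (area 94.50 mm²); the cube at (1, -0.5) (footprint 12.5×13) is included at this height (area 162.50 mm²); the r=11.5 sphere at (9, -4) contributes a regular 12-gon of circumradius √(11.5²−11.16²) = 2.776 (area = (12/2)·2.776²·sin(360°/12) = 23.11 mm²); Merging all regions: the regions partially overlap — summed areas 328.11 mm² minus the doubly-counted overlap 77.85 mm² gives 250.26 mm² — area = 250.26 mm². So its area = 250.26 mm². Layer 63 (z = 20.16): the cylinder does not reach this height (z outside [0, 4.5]); the cube at (-2, 6) does not reach this height (z outside [3.5, 20]); the cube at (1, -0.5) does not reach this height (z outside [0.5, 20]); the r=11.5 sphere at (9, -4) contributes a regular 12-gon of circumradius √(11.5²−5.16²) = 10.277 (area = (12/2)·10.277²·sin(360°/12) = 316.87 mm²); Merging all regions: only the r=11.5 sphere at (9, -4) is present, so the union is just that shape — area = 316.87 mm². So its area = 316.87 mm². Layer 63 is larger (316.87 vs 250.26 mm²).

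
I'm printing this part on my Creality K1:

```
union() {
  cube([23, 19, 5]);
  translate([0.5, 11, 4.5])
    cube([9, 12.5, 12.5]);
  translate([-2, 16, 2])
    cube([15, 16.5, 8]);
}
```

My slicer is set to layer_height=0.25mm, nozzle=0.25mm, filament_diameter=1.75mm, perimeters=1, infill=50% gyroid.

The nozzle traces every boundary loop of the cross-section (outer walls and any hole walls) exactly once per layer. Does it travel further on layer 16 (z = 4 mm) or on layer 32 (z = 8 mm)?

Layer 16 (z = 4): the cube is present — its section is the full 23×19 rectangle (perimeter 84.00 mm); the cube at (0.5, 11) is absent (z outside [4.5, 17]); the cube at (-2, 16) is present — its section is the full 15×16.5 rectangle (perimeter 63.00 mm); Combining (union): the regions partially overlap (shared area 39.00 mm²), so the edge portions inside another operand are dropped and the merged outline is re-measured after clipping — boundary = 115.00 mm. So its perimeter = 115.00 mm. Layer 32 (z = 8): the cube does not reach this height (z outside [0, 5]); the cube at (0.5, 11) (footprint 9×12.5) is included at this height (perimeter 43.00 mm); the cube at (-2, 16) (footprint 15×16.5) is included at this height (perimeter 63.00 mm); Taking the union: the regions partially overlap (shared area 67.50 mm²), so the edge portions inside another operand are dropped and the merged outline is re-measured after clipping — boundary = 73.00 mm. So its perimeter = 73.00 mm. Layer 16 is larger (115.00 vs 73.00 mm).

layer 16 (z = 4 mm)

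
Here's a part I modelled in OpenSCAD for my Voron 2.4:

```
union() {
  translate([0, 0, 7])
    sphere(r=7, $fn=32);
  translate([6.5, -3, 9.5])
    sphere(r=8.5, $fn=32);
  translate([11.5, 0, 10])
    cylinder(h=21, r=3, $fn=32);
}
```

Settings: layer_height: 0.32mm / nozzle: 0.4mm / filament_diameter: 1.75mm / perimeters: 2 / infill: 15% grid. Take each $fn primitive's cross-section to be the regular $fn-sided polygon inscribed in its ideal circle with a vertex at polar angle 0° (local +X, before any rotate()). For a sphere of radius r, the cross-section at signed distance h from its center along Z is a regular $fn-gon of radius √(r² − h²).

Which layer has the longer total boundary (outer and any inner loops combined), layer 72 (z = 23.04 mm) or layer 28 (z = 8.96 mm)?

layer 28 (z = 8.96 mm)

Layer 72 (z = 23.04): the sphere does not reach this height (|z−center|=16.040 > r=7); the sphere at (6.5, -3) does not reach this height (|z−center|=13.540 > r=8.5); the r=3 cylinder at (11.5, 0) contributes a regular 32-gon of circumradius 3 (perimeter = 2·32·3.000·sin(180°/32) = 18.82 mm); Merging all regions: only the r=3 cylinder at (11.5, 0) is present, so the union is just that shape — boundary = 18.82 mm. So its perimeter = 18.82 mm. Layer 28 (z = 8.96): the sphere: section is a regular 32-gon, circumradius = √(r²−h²) = √(7²−1.96²) = 6.720 (perimeter = 2·32·6.720·sin(180°/32) = 42.16 mm); the sphere at (6.5, -3): section is a regular 32-gon, circumradius = √(r²−h²) = √(8.5²−0.54²) = 8.483 (perimeter = 2·32·8.483·sin(180°/32) = 53.21 mm); the cylinder at (11.5, 0) is absent (z outside [10, 31]); Combining (union): the regions partially overlap (shared area 74.83 mm²), so the edge portions inside another operand are dropped and the merged outline is re-measured after clipping — boundary = 63.01 mm. So its perimeter = 63.01 mm. Layer 28 is larger (63.01 vs 18.82 mm).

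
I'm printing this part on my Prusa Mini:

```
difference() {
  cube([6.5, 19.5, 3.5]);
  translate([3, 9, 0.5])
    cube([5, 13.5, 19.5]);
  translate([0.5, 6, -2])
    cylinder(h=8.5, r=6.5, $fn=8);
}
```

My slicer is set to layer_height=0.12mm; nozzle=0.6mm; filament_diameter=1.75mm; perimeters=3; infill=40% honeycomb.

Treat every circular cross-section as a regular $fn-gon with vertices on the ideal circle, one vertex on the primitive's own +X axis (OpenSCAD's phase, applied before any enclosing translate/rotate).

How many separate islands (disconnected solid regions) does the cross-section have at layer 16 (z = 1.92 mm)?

At z = 1.92 mm: the 6.5×19.5 cube contributes its full rectangle; the cube at (3, 9) (footprint 5×13.5) is included at this height; the r=6.5 cylinder at (0.5, 6) gives a regular 8-gon of circumradius 6.5 (constant along its height); Subtracting the remaining from the first: starting from the 6.5×19.5 cube, the 5×13.5 cube at (3, 9) partially overlaps it — only the 36.75 mm² overlap (of its 67.50 mm²) is removed, clipping the outline; the r=6.5 cylinder at (0.5, 6) partially overlaps it — only the 60.26 mm² overlap (of its 119.50 mm²) is removed, clipping the outline — 3 connected regions. Overall, the cross-section has 3 separate islands. Island count = 3.

3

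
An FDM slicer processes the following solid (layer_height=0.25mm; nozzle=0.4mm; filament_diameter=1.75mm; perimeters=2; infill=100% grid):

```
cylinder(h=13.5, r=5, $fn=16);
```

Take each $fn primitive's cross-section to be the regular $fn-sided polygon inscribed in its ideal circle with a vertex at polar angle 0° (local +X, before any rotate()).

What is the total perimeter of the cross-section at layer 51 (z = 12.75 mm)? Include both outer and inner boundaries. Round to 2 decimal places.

At z = 12.75 mm: the r=5 cylinder contributes a regular 16-gon of circumradius 5 (perimeter = 2·16·5.000·sin(180°/16) = 31.21 mm). Overall, the cross-section is a single solid region. Total boundary length (outer) = 31.21 mm.

31.21 mm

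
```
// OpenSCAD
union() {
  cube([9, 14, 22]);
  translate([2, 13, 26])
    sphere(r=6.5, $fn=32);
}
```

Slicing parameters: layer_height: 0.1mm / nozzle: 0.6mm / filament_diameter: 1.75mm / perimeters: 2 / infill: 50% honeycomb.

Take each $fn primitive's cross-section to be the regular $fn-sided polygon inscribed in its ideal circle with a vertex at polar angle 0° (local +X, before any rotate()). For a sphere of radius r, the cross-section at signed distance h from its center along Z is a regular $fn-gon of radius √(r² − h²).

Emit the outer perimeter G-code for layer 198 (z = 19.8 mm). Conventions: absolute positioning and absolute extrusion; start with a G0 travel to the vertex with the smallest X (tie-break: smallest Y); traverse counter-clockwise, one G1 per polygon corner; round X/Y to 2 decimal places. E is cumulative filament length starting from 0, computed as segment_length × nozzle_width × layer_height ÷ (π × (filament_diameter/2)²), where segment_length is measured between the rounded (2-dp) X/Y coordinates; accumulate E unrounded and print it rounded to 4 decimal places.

G0 X0.00 Y0.00 Z19.80
G1 X9.00 Y0.00 E0.2245
G1 X9.00 Y14.00 E0.5737
G1 X3.67 Y14.00 E0.7067
G1 X3.62 Y14.08 E0.7090
G1 X3.38 Y14.38 E0.7186
G1 X3.08 Y14.62 E0.7282
G1 X2.75 Y14.80 E0.7376
G1 X2.38 Y14.91 E0.7472
G1 X2.00 Y14.95 E0.7568
G1 X1.62 Y14.91 E0.7663
G1 X1.25 Y14.80 E0.7759
G1 X0.92 Y14.62 E0.7853
G1 X0.62 Y14.38 E0.7949
G1 X0.38 Y14.08 E0.8045
G1 X0.33 Y14.00 E0.8068
G1 X0.00 Y14.00 E0.8150
G1 X0.00 Y0.00 E1.1643

At z = 19.8 mm: the cube (footprint 9×14) is included at this height; the r=6.5 sphere at (2, 13) slices to a regular 32-gon of circumradius 1.952 (√(r²−h²) with h=6.2 from center); Taking the union: the regions partially overlap (shared area 9.66 mm²), so overlapping operands fuse into one piece — 1 connected region. The outline is a single polygon with 17 vertices. Extrusion per mm of travel: 0.6 × 0.1 / (π × 0.875²) = 0.024945. Accumulating E over each segment gives final E = 1.1643.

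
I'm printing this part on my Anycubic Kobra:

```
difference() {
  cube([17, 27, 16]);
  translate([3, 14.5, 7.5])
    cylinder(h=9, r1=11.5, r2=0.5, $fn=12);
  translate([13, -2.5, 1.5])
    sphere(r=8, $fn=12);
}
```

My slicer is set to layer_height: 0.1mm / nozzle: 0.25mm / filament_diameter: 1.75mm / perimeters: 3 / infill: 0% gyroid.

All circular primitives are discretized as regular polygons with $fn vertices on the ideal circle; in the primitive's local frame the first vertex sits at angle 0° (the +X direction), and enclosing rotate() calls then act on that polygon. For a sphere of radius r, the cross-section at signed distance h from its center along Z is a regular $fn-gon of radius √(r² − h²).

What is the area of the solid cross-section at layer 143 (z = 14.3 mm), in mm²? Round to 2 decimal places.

428.63 mm²

At z = 14.3 mm: the cube (footprint 17×27) is included at this height (area 459.00 mm²); the cone at (3, 14.5): at t=0.756 of its height the radius interpolates to r₁+(r₂−r₁)t = 3.189, giving a regular 12-gon of that circumradius (area = (12/2)·3.189²·sin(360°/12) = 30.51 mm²); the sphere at (13, -2.5) does not reach this height (|z−center|=12.800 > r=8); After the difference (first − rest): starting from the 17×27 cube (459.00 mm²), the cone at (3, 14.5) partially overlaps it — only the 30.37 mm² overlap (of its 30.51 mm²) is removed, clipping the outline — area = 428.63 mm². Overall, the cross-section is a single solid region. Net area = 428.63 mm².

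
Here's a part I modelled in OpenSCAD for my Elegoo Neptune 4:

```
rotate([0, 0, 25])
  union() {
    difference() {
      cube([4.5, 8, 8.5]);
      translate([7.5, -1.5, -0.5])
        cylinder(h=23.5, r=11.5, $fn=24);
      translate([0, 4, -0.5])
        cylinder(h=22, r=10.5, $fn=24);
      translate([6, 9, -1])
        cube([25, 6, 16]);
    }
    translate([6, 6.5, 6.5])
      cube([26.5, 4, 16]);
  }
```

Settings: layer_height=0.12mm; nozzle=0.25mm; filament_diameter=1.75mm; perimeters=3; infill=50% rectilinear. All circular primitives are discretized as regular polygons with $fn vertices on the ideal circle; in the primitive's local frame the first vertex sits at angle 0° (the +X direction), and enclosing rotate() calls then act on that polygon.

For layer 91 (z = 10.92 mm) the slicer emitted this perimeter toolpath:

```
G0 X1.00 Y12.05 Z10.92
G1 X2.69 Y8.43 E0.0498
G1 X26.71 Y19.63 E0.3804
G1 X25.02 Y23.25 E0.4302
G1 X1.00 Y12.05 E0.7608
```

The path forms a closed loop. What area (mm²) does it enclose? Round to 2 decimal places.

Apply the shoelace formula to the sequence of (X, Y) vertices; enclosed area = 105.88 mm².

105.88 mm²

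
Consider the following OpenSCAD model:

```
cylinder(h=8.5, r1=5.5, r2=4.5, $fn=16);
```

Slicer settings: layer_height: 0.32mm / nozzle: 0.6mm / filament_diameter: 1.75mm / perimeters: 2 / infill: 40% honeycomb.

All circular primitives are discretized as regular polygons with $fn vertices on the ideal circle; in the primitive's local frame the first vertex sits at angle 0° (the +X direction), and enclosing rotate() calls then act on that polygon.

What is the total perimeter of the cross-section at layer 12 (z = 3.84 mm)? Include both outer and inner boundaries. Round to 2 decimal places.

At z = 3.84 mm: the cone (r1=5.5→r2=4.5) has section circumradius 5.048 here — a regular 16-gon (perimeter = 2·16·5.048·sin(180°/16) = 31.52 mm). Overall, the cross-section is a single solid region. Total boundary length (outer) = 31.52 mm.

31.52 mm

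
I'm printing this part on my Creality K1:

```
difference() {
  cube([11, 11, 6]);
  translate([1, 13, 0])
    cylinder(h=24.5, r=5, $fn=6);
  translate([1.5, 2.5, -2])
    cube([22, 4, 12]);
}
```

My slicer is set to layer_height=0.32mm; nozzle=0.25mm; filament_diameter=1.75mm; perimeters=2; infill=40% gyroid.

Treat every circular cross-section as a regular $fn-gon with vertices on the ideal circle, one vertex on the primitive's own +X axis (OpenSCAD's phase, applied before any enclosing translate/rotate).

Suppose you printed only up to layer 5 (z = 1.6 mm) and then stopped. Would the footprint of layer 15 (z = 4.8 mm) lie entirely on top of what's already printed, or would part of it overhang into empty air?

Compare the two slices. At z = 1.6: the cube (footprint 11×11) is included at this height (area 121.00 mm²); the r=5 cylinder at (1, 13) gives a regular 6-gon of circumradius 5 (constant along its height) (area = (6/2)·5.000²·sin(360°/6) = 64.95 mm²); the cube at (1.5, 2.5) is present — its section is the full 22×4 rectangle (area 88.00 mm²); Subtracting the remaining from the first: starting from the 11×11 cube (121.00 mm²), the r=5 cylinder at (1, 13) partially overlaps it — only the 9.72 mm² overlap (of its 64.95 mm²) is removed, clipping the outline; the 22×4 cube at (1.5, 2.5) partially overlaps it — only the 38.00 mm² overlap (of its 88.00 mm²) is removed, clipping the outline — area = 73.28 mm². At z = 4.8: the cube is present — its section is the full 11×11 rectangle (area 121.00 mm²); the r=5 cylinder at (1, 13) gives a regular 6-gon of circumradius 5 (constant along its height) (area = (6/2)·5.000²·sin(360°/6) = 64.95 mm²); the cube at (1.5, 2.5) (footprint 22×4) is included at this height (area 88.00 mm²); Subtracting the remaining from the first: starting from the 11×11 cube (121.00 mm²), the r=5 cylinder at (1, 13) partially overlaps it — only the 9.72 mm² overlap (of its 64.95 mm²) is removed, clipping the outline; the 22×4 cube at (1.5, 2.5) partially overlaps it — only the 38.00 mm² overlap (of its 88.00 mm²) is removed, clipping the outline — area = 73.28 mm². Checking containment: the cross-section at z = 4.8 is a subset of the cross-section at z = 1.6.

entirely on top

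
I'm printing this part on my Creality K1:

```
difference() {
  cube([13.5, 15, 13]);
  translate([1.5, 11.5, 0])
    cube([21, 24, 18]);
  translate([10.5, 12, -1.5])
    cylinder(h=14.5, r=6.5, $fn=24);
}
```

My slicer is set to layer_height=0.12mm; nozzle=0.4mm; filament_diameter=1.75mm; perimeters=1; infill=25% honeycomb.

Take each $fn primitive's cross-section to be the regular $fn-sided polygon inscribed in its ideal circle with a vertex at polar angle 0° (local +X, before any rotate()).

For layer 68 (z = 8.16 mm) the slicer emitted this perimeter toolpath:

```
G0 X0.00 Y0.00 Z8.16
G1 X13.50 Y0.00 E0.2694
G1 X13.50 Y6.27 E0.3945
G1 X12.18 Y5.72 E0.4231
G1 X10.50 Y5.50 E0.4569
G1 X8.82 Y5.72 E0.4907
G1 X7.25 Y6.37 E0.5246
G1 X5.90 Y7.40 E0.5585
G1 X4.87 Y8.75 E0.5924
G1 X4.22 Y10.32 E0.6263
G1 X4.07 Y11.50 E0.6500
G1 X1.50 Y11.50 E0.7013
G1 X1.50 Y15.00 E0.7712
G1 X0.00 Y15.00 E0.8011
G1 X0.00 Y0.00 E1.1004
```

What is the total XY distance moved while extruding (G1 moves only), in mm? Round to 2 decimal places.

Sum the Euclidean lengths of each G1 segment: total = 55.14 mm.

55.14 mm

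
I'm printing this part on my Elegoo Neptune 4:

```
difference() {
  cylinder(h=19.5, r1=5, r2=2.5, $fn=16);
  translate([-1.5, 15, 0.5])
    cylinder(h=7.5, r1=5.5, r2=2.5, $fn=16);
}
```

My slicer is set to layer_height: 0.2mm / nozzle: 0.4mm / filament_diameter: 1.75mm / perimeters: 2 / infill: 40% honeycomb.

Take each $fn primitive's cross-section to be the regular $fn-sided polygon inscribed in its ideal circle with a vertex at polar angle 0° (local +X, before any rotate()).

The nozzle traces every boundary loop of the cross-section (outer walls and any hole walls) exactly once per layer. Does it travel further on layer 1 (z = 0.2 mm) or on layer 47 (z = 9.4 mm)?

layer 1 (z = 0.2 mm)

Layer 1 (z = 0.2): the cone: at t=0.010 of its height the radius interpolates to r₁+(r₂−r₁)t = 4.974, giving a regular 16-gon of that circumradius (perimeter = 2·16·4.974·sin(180°/16) = 31.05 mm); the cone at (-1.5, 15) is not intersected at this z (z outside [0.5, 8]); Subtracting the remaining from the first: none of the subtracted shapes is present at this height, so the cone is unchanged — boundary = 31.05 mm. So its perimeter = 31.05 mm. Layer 47 (z = 9.4): the cone (r1=5→r2=2.5) has section circumradius 3.795 here — a regular 16-gon (perimeter = 2·16·3.795·sin(180°/16) = 23.69 mm); the cone at (-1.5, 15) is not intersected at this z (z outside [0.5, 8]); Taking the first minus the rest: none of the subtracted shapes is present at this height, so the cone is unchanged — boundary = 23.69 mm. So its perimeter = 23.69 mm. Layer 1 is larger (31.05 vs 23.69 mm).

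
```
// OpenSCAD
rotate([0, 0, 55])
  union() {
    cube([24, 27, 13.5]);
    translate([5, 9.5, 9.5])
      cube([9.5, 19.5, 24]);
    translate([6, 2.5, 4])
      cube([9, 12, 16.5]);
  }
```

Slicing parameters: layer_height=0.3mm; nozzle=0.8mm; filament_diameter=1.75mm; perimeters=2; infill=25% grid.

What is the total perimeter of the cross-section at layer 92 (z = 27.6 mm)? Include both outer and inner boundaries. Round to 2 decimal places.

At z = 27.6 mm: the cube is not intersected at this z (z outside [0, 13.5]); the cube at (5, 9.5) (footprint 9.5×19.5) is included at this height (perimeter 58.00 mm); the cube at (6, 2.5) is absent (z outside [4, 20.5]); Merging all regions: only the 9.5×19.5 cube at (5, 9.5) is present, so the union is just that shape — boundary = 58.00 mm; (rotated 55° about Z; rotation is an isometry so areas/perimeters/island counts are preserved). Overall, the cross-section is a single solid region. Total boundary length (outer) = 58.00 mm.

58.00 mm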